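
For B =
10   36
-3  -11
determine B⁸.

[[-764, -3060], [255, 1021]]

tr B = -1 and det B = -2, so the characteristic polynomial is λ² − (-1)λ + (-2) with roots 1 and -2.
Eigenvectors give P = [[4, -3], [-1, 1]] with P⁻¹ = [[1, 3], [1, 4]], and B = P·diag(1, -2)·P⁻¹.
Then B⁸ = P·diag(1, 256)·P⁻¹ = [[4, -768], [-1, 256]] · [[1, 3], [1, 4]] = [[-764, -3060], [255, 1021]].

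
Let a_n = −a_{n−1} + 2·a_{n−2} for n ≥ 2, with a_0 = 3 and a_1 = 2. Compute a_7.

−40

With companion matrix C = [[−1, 2], [1, 0]], [a_n, a_{n−1}]ᵀ = C·[a_{n−1}, a_{n−2}]ᵀ, so [a_7, a_6]ᵀ = C⁶·[a_1, a_0]ᵀ.
C⁶ = [[43, −42], [−21, 22]], giving [a_7, a_6]ᵀ = [[−40], [24]].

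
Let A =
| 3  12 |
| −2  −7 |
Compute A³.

[[51, 156], [−26, −79]]

tr A = −4 and det A = 3, so the characteristic polynomial is λ² − (−4)λ + (3) with roots −3 and −1.
Eigenvectors give P = [[−2, 3], [1, −1]] with P⁻¹ = [[1, 3], [1, 2]], and A = P·diag(−3, −1)·P⁻¹.
Then A³ = P·diag(−27, −1)·P⁻¹ = [[54, −3], [−27, 1]] · [[1, 3], [1, 2]] = [[51, 156], [−26, −79]].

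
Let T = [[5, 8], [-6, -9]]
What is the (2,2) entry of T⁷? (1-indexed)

tr T = -4 and det T = 3, so the characteristic polynomial is λ² − (-4)λ + (3) with roots -3 and -1.
Eigenvectors give P = [[-1, 4], [1, -3]] with P⁻¹ = [[3, 4], [1, 1]], and T = P·diag(-3, -1)·P⁻¹.
Then T⁷ = P·diag(-2187, -1)·P⁻¹ = [[2187, -4], [-2187, 3]] · [[3, 4], [1, 1]] = [[6557, 8744], [-6558, -8745]].

-8745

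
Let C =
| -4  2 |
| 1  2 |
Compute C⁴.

[[332, -96], [-48, 44]]

C² = [[18, -4], [-2, 6]]
C³ = [[-76, 28], [14, 8]]
C⁴ = [[332, -96], [-48, 44]]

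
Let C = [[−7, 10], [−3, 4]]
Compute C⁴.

tr C = −3 and det C = 2, so the characteristic polynomial is λ² − (−3)λ + (2) with roots −1 and −2.
Eigenvectors give P = [[−5, 2], [−3, 1]] with P⁻¹ = [[1, −2], [3, −5]], and C = P·diag(−1, −2)·P⁻¹.
Then C⁴ = P·diag(1, 16)·P⁻¹ = [[−5, 32], [−3, 16]] · [[1, −2], [3, −5]] = [[91, −150], [45, −74]].

[[91, −150], [45, −74]]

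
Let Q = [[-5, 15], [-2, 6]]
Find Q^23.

Q² = Q (a projection; rank 1, trace 1), so Q^23 = Q.

[[-5, 15], [-2, 6]]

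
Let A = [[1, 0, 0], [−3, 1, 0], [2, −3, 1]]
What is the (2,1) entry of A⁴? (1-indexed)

−12

A = I + N where N = [[0, 0, 0], [−3, 0, 0], [2, −3, 0]] is strictly lower-triangular, so N³ = 0.
(I + N)⁴ = I + 4·N + 6·N² = [[1, 0, 0], [−12, 1, 0], [62, −12, 1]].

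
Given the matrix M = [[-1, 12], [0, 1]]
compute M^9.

[[-1, 12], [0, 1]]

M² = I (check: tr M = 0 and det M = -1), so M^9 = M since 9 is odd.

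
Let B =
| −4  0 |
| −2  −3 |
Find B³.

B² = [[16, 0], [14, 9]]
B³ = [[−64, 0], [−74, −27]]

[[−64, 0], [−74, −27]]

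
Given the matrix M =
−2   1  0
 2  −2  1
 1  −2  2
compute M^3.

M^2 = [[6, −4, 1], [−7, 4, 0], [−4, 1, 2]]
M^3 = [[−19, 12, −2], [22, −15, 4], [12, −10, 5]]

[[−19, 12, −2], [22, −15, 4], [12, −10, 5]]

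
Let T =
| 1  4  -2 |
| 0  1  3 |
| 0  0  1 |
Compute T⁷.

[[1, 28, 238], [0, 1, 21], [0, 0, 1]]

T = I + N where N = [[0, 4, -2], [0, 0, 3], [0, 0, 0]] is strictly upper-triangular, so N³ = 0.
(I + N)⁷ = I + 7·N + 21·N² = [[1, 28, 238], [0, 1, 21], [0, 0, 1]].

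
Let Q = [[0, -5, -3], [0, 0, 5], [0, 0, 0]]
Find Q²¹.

Q is strictly triangular, hence nilpotent: Q³ = 0, so Q²¹ = 0.

[[0, 0, 0], [0, 0, 0], [0, 0, 0]]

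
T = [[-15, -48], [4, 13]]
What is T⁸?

[[26241, 78720], [-6560, -19679]]

tr T = -2 and det T = -3, so the characteristic polynomial is λ² − (-2)λ + (-3) with roots 1 and -3.
Eigenvectors give P = [[3, 4], [-1, -1]] with P⁻¹ = [[-1, -4], [1, 3]], and T = P·diag(1, -3)·P⁻¹.
Then T⁸ = P·diag(1, 6561)·P⁻¹ = [[3, 26244], [-1, -6561]] · [[-1, -4], [1, 3]] = [[26241, 78720], [-6560, -19679]].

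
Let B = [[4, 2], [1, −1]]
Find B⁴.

B² = [[18, 6], [3, 3]]
B³ = [[78, 30], [15, 3]]
B⁴ = [[342, 126], [63, 27]]

[[342, 126], [63, 27]]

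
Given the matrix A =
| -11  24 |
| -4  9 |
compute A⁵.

tr A = -2 and det A = -3, so the characteristic polynomial is λ² − (-2)λ + (-3) with roots 1 and -3.
Eigenvectors give P = [[2, 3], [1, 1]] with P⁻¹ = [[-1, 3], [1, -2]], and A = P·diag(1, -3)·P⁻¹.
Then A⁵ = P·diag(1, -243)·P⁻¹ = [[2, -729], [1, -243]] · [[-1, 3], [1, -2]] = [[-731, 1464], [-244, 489]].

[[-731, 1464], [-244, 489]]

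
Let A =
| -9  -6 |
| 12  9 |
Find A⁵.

tr A = 0 and det A = -9, so the characteristic polynomial is λ² − (0)λ + (-9) with roots -3 and 3.
Eigenvectors give P = [[-1, -1], [1, 2]] with P⁻¹ = [[-2, -1], [1, 1]], and A = P·diag(-3, 3)·P⁻¹.
Then A⁵ = P·diag(-243, 243)·P⁻¹ = [[243, -243], [-243, 486]] · [[-2, -1], [1, 1]] = [[-729, -486], [972, 729]].

[[-729, -486], [972, 729]]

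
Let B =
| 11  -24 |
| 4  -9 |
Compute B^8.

[[19681, -39360], [6560, -13119]]

tr B = 2 and det B = -3, so the characteristic polynomial is λ² − (2)λ + (-3) with roots -1 and 3.
Eigenvectors give P = [[2, 3], [1, 1]] with P⁻¹ = [[-1, 3], [1, -2]], and B = P·diag(-1, 3)·P⁻¹.
Then B^8 = P·diag(1, 6561)·P⁻¹ = [[2, 19683], [1, 6561]] · [[-1, 3], [1, -2]] = [[19681, -39360], [6560, -13119]].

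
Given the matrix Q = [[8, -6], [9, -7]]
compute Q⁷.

tr Q = 1 and det Q = -2, so the characteristic polynomial is λ² − (1)λ + (-2) with roots -1 and 2.
Eigenvectors give P = [[-2, 1], [-3, 1]] with P⁻¹ = [[1, -1], [3, -2]], and Q = P·diag(-1, 2)·P⁻¹.
Then Q⁷ = P·diag(-1, 128)·P⁻¹ = [[2, 128], [3, 128]] · [[1, -1], [3, -2]] = [[386, -258], [387, -259]].

[[386, -258], [387, -259]]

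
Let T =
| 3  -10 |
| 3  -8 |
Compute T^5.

[[1023, -2110], [633, -1298]]

tr T = -5 and det T = 6, so the characteristic polynomial is λ² − (-5)λ + (6) with roots -3 and -2.
Eigenvectors give P = [[-5, 2], [-3, 1]] with P⁻¹ = [[1, -2], [3, -5]], and T = P·diag(-3, -2)·P⁻¹.
Then T^5 = P·diag(-243, -32)·P⁻¹ = [[1215, -64], [729, -32]] · [[1, -2], [3, -5]] = [[1023, -2110], [633, -1298]].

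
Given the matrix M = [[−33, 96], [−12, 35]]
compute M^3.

tr M = 2 and det M = −3, so the characteristic polynomial is λ² − (2)λ + (−3) with roots 3 and −1.
Eigenvectors give P = [[−8, 3], [−3, 1]] with P⁻¹ = [[1, −3], [3, −8]], and M = P·diag(3, −1)·P⁻¹.
Then M^3 = P·diag(27, −1)·P⁻¹ = [[−216, −3], [−81, −1]] · [[1, −3], [3, −8]] = [[−225, 672], [−84, 251]].

[[−225, 672], [−84, 251]]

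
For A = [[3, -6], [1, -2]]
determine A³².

[[3, -6], [1, -2]]

A² = A (a projection; rank 1, trace 1), so A³² = A.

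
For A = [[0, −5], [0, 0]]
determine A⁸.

A is strictly triangular, hence nilpotent: A² = 0, so A⁸ = 0.

[[0, 0], [0, 0]]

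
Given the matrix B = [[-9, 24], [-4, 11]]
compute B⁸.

tr B = 2 and det B = -3, so the characteristic polynomial is λ² − (2)λ + (-3) with roots -1 and 3.
Eigenvectors give P = [[3, 2], [1, 1]] with P⁻¹ = [[1, -2], [-1, 3]], and B = P·diag(-1, 3)·P⁻¹.
Then B⁸ = P·diag(1, 6561)·P⁻¹ = [[3, 13122], [1, 6561]] · [[1, -2], [-1, 3]] = [[-13119, 39360], [-6560, 19681]].

[[-13119, 39360], [-6560, 19681]]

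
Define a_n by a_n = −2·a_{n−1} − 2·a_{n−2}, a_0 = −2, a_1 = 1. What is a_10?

32

With companion matrix B = [[−2, −2], [1, 0]], [a_n, a_{n−1}]ᵀ = B·[a_{n−1}, a_{n−2}]ᵀ, so [a_10, a_9]ᵀ = B⁹·[a_1, a_0]ᵀ.
B⁹ = [[−32, −32], [16, 0]], giving [a_10, a_9]ᵀ = [[32], [16]].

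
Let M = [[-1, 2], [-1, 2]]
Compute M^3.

[[-1, 2], [-1, 2]]

M² = M (a projection; rank 1, trace 1), so M^3 = M.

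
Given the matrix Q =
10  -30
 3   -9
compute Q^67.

[[10, -30], [3, -9]]

Q² = Q (a projection; rank 1, trace 1), so Q^67 = Q.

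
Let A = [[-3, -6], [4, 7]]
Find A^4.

[[-159, -240], [160, 241]]

tr A = 4 and det A = 3, so the characteristic polynomial is λ² − (4)λ + (3) with roots 3 and 1.
Eigenvectors give P = [[1, 3], [-1, -2]] with P⁻¹ = [[-2, -3], [1, 1]], and A = P·diag(3, 1)·P⁻¹.
Then A^4 = P·diag(81, 1)·P⁻¹ = [[81, 3], [-81, -2]] · [[-2, -3], [1, 1]] = [[-159, -240], [160, 241]].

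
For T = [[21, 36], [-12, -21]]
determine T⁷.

[[15309, 26244], [-8748, -15309]]

tr T = 0 and det T = -9, so the characteristic polynomial is λ² − (0)λ + (-9) with roots -3 and 3.
Eigenvectors give P = [[-3, -2], [2, 1]] with P⁻¹ = [[1, 2], [-2, -3]], and T = P·diag(-3, 3)·P⁻¹.
Then T⁷ = P·diag(-2187, 2187)·P⁻¹ = [[6561, -4374], [-4374, 2187]] · [[1, 2], [-2, -3]] = [[15309, 26244], [-8748, -15309]].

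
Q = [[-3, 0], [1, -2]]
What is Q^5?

tr Q = -5 and det Q = 6, so the characteristic polynomial is λ² − (-5)λ + (6) with roots -2 and -3.
Eigenvectors give P = [[0, 1], [1, -1]] with P⁻¹ = [[1, 1], [1, 0]], and Q = P·diag(-2, -3)·P⁻¹.
Then Q^5 = P·diag(-32, -243)·P⁻¹ = [[0, -243], [-32, 243]] · [[1, 1], [1, 0]] = [[-243, 0], [211, -32]].

[[-243, 0], [211, -32]]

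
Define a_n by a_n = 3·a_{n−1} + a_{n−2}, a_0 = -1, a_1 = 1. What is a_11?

With companion matrix T = [[3, 1], [1, 0]], [a_n, a_{n−1}]ᵀ = T·[a_{n−1}, a_{n−2}]ᵀ, so [a_11, a_10]ᵀ = T¹⁰·[a_1, a_0]ᵀ.
T¹⁰ = [[141481, 42837], [42837, 12970]], giving [a_11, a_10]ᵀ = [[98644], [29867]].

98644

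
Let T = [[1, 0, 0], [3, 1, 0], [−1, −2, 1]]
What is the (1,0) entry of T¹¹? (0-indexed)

T = I + N where N = [[0, 0, 0], [3, 0, 0], [−1, −2, 0]] is strictly lower-triangular, so N³ = 0.
(I + N)¹¹ = I + 11·N + 55·N² = [[1, 0, 0], [33, 1, 0], [−341, −22, 1]].

33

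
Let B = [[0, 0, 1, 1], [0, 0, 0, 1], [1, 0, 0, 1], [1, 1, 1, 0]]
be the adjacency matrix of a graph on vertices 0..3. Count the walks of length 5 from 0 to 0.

The number of length-5 walks from vertex 0 to vertex 0 is entry (0,0) of B^5, where B is the adjacency matrix.
B^2 = [[2, 1, 1, 1], [1, 1, 1, 0], [1, 1, 2, 1], [1, 0, 1, 3]]
B^3 = [[2, 1, 3, 4], [1, 0, 1, 3], [3, 1, 2, 4], [4, 3, 4, 2]]
B^4 = [[7, 4, 6, 6], [4, 3, 4, 2], [6, 4, 7, 6], [6, 2, 6, 11]]
B^5 = [[12, 6, 13, 17], [6, 2, 6, 11], [13, 6, 12, 17], [17, 11, 17, 14]]

12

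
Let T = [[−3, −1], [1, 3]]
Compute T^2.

[[8, 0], [0, 8]]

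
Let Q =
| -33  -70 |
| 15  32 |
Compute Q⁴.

[[471, 910], [-195, -374]]

tr Q = -1 and det Q = -6, so the characteristic polynomial is λ² − (-1)λ + (-6) with roots 2 and -3.
Eigenvectors give P = [[-2, 7], [1, -3]] with P⁻¹ = [[3, 7], [1, 2]], and Q = P·diag(2, -3)·P⁻¹.
Then Q⁴ = P·diag(16, 81)·P⁻¹ = [[-32, 567], [16, -243]] · [[3, 7], [1, 2]] = [[471, 910], [-195, -374]].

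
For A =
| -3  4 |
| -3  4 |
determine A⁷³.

A² = A (a projection; rank 1, trace 1), so A⁷³ = A.

[[-3, 4], [-3, 4]]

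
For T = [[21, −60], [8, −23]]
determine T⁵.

[[1221, −3660], [488, −1463]]

tr T = −2 and det T = −3, so the characteristic polynomial is λ² − (−2)λ + (−3) with roots −3 and 1.
Eigenvectors give P = [[−5, 3], [−2, 1]] with P⁻¹ = [[1, −3], [2, −5]], and T = P·diag(−3, 1)·P⁻¹.
Then T⁵ = P·diag(−243, 1)·P⁻¹ = [[1215, 3], [486, 1]] · [[1, −3], [2, −5]] = [[1221, −3660], [488, −1463]].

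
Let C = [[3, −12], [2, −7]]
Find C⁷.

tr C = −4 and det C = 3, so the characteristic polynomial is λ² − (−4)λ + (3) with roots −1 and −3.
Eigenvectors give P = [[3, −2], [1, −1]] with P⁻¹ = [[1, −2], [1, −3]], and C = P·diag(−1, −3)·P⁻¹.
Then C⁷ = P·diag(−1, −2187)·P⁻¹ = [[−3, 4374], [−1, 2187]] · [[1, −2], [1, −3]] = [[4371, −13116], [2186, −6559]].

[[4371, −13116], [2186, −6559]]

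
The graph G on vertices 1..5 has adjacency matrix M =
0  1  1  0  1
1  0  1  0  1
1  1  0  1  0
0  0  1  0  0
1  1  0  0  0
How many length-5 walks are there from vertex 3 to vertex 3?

The number of length-5 walks from vertex 3 to vertex 3 is entry (3,3) of M^5, where M is the adjacency matrix.
M^2 = [[3, 2, 1, 1, 1], [2, 3, 1, 1, 1], [1, 1, 3, 0, 2], [1, 1, 0, 1, 0], [1, 1, 2, 0, 2]]
M^3 = [[4, 5, 6, 1, 5], [5, 4, 6, 1, 5], [6, 6, 2, 3, 2], [1, 1, 3, 0, 2], [5, 5, 2, 2, 2]]
M^4 = [[16, 15, 10, 6, 9], [15, 16, 10, 6, 9], [10, 10, 15, 2, 12], [6, 6, 2, 3, 2], [9, 9, 12, 2, 10]]
M^5 = [[34, 35, 37, 10, 31], [35, 34, 37, 10, 31], [37, 37, 22, 15, 20], [10, 10, 15, 2, 12], [31, 31, 20, 12, 18]]

22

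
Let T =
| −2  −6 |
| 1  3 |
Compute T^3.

T² = T (a projection; rank 1, trace 1), so T^3 = T.

[[−2, −6], [1, 3]]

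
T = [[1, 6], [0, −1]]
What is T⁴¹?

[[1, 6], [0, −1]]

T² = I (check: tr T = 0 and det T = −1), so T⁴¹ = T since 41 is odd.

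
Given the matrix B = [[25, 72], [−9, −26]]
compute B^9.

tr B = −1 and det B = −2, so the characteristic polynomial is λ² − (−1)λ + (−2) with roots −2 and 1.
Eigenvectors give P = [[−8, −3], [3, 1]] with P⁻¹ = [[1, 3], [−3, −8]], and B = P·diag(−2, 1)·P⁻¹.
Then B^9 = P·diag(−512, 1)·P⁻¹ = [[4096, −3], [−1536, 1]] · [[1, 3], [−3, −8]] = [[4105, 12312], [−1539, −4616]].

[[4105, 12312], [−1539, −4616]]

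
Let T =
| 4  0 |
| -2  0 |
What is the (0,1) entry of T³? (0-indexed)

T² = [[16, 0], [-8, 0]]
T³ = [[64, 0], [-32, 0]]

0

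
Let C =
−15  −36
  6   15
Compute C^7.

tr C = 0 and det C = −9, so the characteristic polynomial is λ² − (0)λ + (−9) with roots −3 and 3.
Eigenvectors give P = [[−3, 2], [1, −1]] with P⁻¹ = [[−1, −2], [−1, −3]], and C = P·diag(−3, 3)·P⁻¹.
Then C^7 = P·diag(−2187, 2187)·P⁻¹ = [[6561, 4374], [−2187, −2187]] · [[−1, −2], [−1, −3]] = [[−10935, −26244], [4374, 10935]].

[[−10935, −26244], [4374, 10935]]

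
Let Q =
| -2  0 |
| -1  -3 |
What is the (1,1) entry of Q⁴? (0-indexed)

Q² = [[4, 0], [5, 9]]
Q³ = [[-8, 0], [-19, -27]]
Q⁴ = [[16, 0], [65, 81]]

81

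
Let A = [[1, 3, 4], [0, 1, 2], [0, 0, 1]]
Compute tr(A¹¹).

A = I + N where N = [[0, 3, 4], [0, 0, 2], [0, 0, 0]] is strictly upper-triangular, so N³ = 0.
(I + N)¹¹ = I + 11·N + 55·N² = [[1, 33, 374], [0, 1, 22], [0, 0, 1]].

3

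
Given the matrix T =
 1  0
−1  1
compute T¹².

T = I + N where N = [[0, 0], [−1, 0]] is strictly lower-triangular, so N² = 0.
(I + N)¹² = I + 12·N = [[1, 0], [−12, 1]].

[[1, 0], [−12, 1]]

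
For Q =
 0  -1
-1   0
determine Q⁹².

[[1, 0], [0, 1]]

Q² = I (check: tr Q = 0 and det Q = -1), so Q⁹² = I since 92 is even.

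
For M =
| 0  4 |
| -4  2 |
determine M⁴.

M² = [[-16, 8], [-8, -12]]
M³ = [[-32, -48], [48, -56]]
M⁴ = [[192, -224], [224, 80]]

[[192, -224], [224, 80]]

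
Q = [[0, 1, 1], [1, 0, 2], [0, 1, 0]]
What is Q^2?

[[1, 1, 2], [0, 3, 1], [1, 0, 2]]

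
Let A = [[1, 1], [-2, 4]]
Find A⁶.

tr A = 5 and det A = 6, so the characteristic polynomial is λ² − (5)λ + (6) with roots 2 and 3.
Eigenvectors give P = [[1, -1], [1, -2]] with P⁻¹ = [[2, -1], [1, -1]], and A = P·diag(2, 3)·P⁻¹.
Then A⁶ = P·diag(64, 729)·P⁻¹ = [[64, -729], [64, -1458]] · [[2, -1], [1, -1]] = [[-601, 665], [-1330, 1394]].

[[-601, 665], [-1330, 1394]]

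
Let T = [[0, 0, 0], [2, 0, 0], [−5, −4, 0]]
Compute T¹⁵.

T is strictly triangular, hence nilpotent: T³ = 0, so T¹⁵ = 0.

[[0, 0, 0], [0, 0, 0], [0, 0, 0]]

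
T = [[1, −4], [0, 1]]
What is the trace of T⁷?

2

T = I + N where N = [[0, −4], [0, 0]] is strictly upper-triangular, so N² = 0.
(I + N)⁷ = I + 7·N = [[1, −28], [0, 1]].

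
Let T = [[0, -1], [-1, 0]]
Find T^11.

T² = I (check: tr T = 0 and det T = -1), so T^11 = T since 11 is odd.

[[0, -1], [-1, 0]]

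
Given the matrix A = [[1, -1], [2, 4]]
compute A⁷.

tr A = 5 and det A = 6, so the characteristic polynomial is λ² − (5)λ + (6) with roots 2 and 3.
Eigenvectors give P = [[1, -1], [-1, 2]] with P⁻¹ = [[2, 1], [1, 1]], and A = P·diag(2, 3)·P⁻¹.
Then A⁷ = P·diag(128, 2187)·P⁻¹ = [[128, -2187], [-128, 4374]] · [[2, 1], [1, 1]] = [[-1931, -2059], [4118, 4246]].

[[-1931, -2059], [4118, 4246]]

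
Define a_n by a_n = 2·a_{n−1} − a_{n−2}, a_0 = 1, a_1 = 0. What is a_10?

−9

With companion matrix Q = [[2, −1], [1, 0]], [a_n, a_{n−1}]ᵀ = Q·[a_{n−1}, a_{n−2}]ᵀ, so [a_10, a_9]ᵀ = Q⁹·[a_1, a_0]ᵀ.
Q⁹ = [[10, −9], [9, −8]], giving [a_10, a_9]ᵀ = [[−9], [−8]].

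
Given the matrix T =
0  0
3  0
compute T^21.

T is strictly triangular, hence nilpotent: T^2 = 0, so T^21 = 0.

[[0, 0], [0, 0]]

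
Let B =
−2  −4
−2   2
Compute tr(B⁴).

B² = [[12, 0], [0, 12]]
B³ = [[−24, −48], [−24, 24]]
B⁴ = [[144, 0], [0, 144]]

288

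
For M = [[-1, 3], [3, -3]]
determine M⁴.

M² = [[10, -12], [-12, 18]]
M³ = [[-46, 66], [66, -90]]
M⁴ = [[244, -336], [-336, 468]]

[[244, -336], [-336, 468]]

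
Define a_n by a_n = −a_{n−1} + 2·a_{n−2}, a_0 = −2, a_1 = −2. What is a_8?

−2

With companion matrix T = [[−1, 2], [1, 0]], [a_n, a_{n−1}]ᵀ = T·[a_{n−1}, a_{n−2}]ᵀ, so [a_8, a_7]ᵀ = T⁷·[a_1, a_0]ᵀ.
T⁷ = [[−85, 86], [43, −42]], giving [a_8, a_7]ᵀ = [[−2], [−2]].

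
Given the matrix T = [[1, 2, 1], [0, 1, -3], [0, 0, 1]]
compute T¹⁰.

[[1, 20, -260], [0, 1, -30], [0, 0, 1]]

T = I + N where N = [[0, 2, 1], [0, 0, -3], [0, 0, 0]] is strictly upper-triangular, so N³ = 0.
(I + N)¹⁰ = I + 10·N + 45·N² = [[1, 20, -260], [0, 1, -30], [0, 0, 1]].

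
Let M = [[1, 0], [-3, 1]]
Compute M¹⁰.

[[1, 0], [-30, 1]]

M = I + N where N = [[0, 0], [-3, 0]] is strictly lower-triangular, so N² = 0.
(I + N)¹⁰ = I + 10·N = [[1, 0], [-30, 1]].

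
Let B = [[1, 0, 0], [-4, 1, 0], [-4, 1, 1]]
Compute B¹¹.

[[1, 0, 0], [-44, 1, 0], [-264, 11, 1]]

B = I + N where N = [[0, 0, 0], [-4, 0, 0], [-4, 1, 0]] is strictly lower-triangular, so N³ = 0.
(I + N)¹¹ = I + 11·N + 55·N² = [[1, 0, 0], [-44, 1, 0], [-264, 11, 1]].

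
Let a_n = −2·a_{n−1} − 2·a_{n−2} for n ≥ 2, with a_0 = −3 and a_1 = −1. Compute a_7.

With companion matrix C = [[−2, −2], [1, 0]], [a_n, a_{n−1}]ᵀ = C·[a_{n−1}, a_{n−2}]ᵀ, so [a_7, a_6]ᵀ = C^6·[a_1, a_0]ᵀ.
C^6 = [[−8, −16], [8, 8]], giving [a_7, a_6]ᵀ = [[56], [−32]].

56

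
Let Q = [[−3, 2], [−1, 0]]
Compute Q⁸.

tr Q = −3 and det Q = 2, so the characteristic polynomial is λ² − (−3)λ + (2) with roots −1 and −2.
Eigenvectors give P = [[−1, 2], [−1, 1]] with P⁻¹ = [[1, −2], [1, −1]], and Q = P·diag(−1, −2)·P⁻¹.
Then Q⁸ = P·diag(1, 256)·P⁻¹ = [[−1, 512], [−1, 256]] · [[1, −2], [1, −1]] = [[511, −510], [255, −254]].

[[511, −510], [255, −254]]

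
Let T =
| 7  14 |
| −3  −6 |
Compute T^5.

T² = T (a projection; rank 1, trace 1), so T^5 = T.

[[7, 14], [−3, −6]]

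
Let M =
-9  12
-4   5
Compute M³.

[[-105, 156], [-52, 77]]

tr M = -4 and det M = 3, so the characteristic polynomial is λ² − (-4)λ + (3) with roots -3 and -1.
Eigenvectors give P = [[2, -3], [1, -2]] with P⁻¹ = [[2, -3], [1, -2]], and M = P·diag(-3, -1)·P⁻¹.
Then M³ = P·diag(-27, -1)·P⁻¹ = [[-54, 3], [-27, 2]] · [[2, -3], [1, -2]] = [[-105, 156], [-52, 77]].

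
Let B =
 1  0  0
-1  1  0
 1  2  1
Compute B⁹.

[[1, 0, 0], [-9, 1, 0], [-63, 18, 1]]

B = I + N where N = [[0, 0, 0], [-1, 0, 0], [1, 2, 0]] is strictly lower-triangular, so N³ = 0.
(I + N)⁹ = I + 9·N + 36·N² = [[1, 0, 0], [-9, 1, 0], [-63, 18, 1]].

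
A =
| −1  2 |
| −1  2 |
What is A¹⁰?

[[−1, 2], [−1, 2]]

A² = A (a projection; rank 1, trace 1), so A¹⁰ = A.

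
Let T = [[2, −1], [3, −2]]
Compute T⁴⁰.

T² = I (check: tr T = 0 and det T = −1), so T⁴⁰ = I since 40 is even.

[[1, 0], [0, 1]]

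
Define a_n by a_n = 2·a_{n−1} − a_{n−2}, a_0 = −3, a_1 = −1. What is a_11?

With companion matrix B = [[2, −1], [1, 0]], [a_n, a_{n−1}]ᵀ = B·[a_{n−1}, a_{n−2}]ᵀ, so [a_11, a_10]ᵀ = B^10·[a_1, a_0]ᵀ.
B^10 = [[11, −10], [10, −9]], giving [a_11, a_10]ᵀ = [[19], [17]].

19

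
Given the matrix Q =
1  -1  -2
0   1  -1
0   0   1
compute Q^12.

[[1, -12, 42], [0, 1, -12], [0, 0, 1]]

Q = I + N where N = [[0, -1, -2], [0, 0, -1], [0, 0, 0]] is strictly upper-triangular, so N^3 = 0.
(I + N)^12 = I + 12·N + 66·N^2 = [[1, -12, 42], [0, 1, -12], [0, 0, 1]].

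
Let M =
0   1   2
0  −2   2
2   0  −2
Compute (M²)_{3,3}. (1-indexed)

8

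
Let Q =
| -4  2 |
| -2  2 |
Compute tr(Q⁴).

Q² = [[12, -4], [4, 0]]
Q³ = [[-40, 16], [-16, 8]]
Q⁴ = [[128, -48], [48, -16]]

112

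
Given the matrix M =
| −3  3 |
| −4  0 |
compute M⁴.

[[−99, 135], [−180, 36]]

M² = [[−3, −9], [12, −12]]
M³ = [[45, −9], [12, 36]]
M⁴ = [[−99, 135], [−180, 36]]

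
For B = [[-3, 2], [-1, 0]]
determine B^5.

[[-63, 62], [-31, 30]]

tr B = -3 and det B = 2, so the characteristic polynomial is λ² − (-3)λ + (2) with roots -2 and -1.
Eigenvectors give P = [[2, 1], [1, 1]] with P⁻¹ = [[1, -1], [-1, 2]], and B = P·diag(-2, -1)·P⁻¹.
Then B^5 = P·diag(-32, -1)·P⁻¹ = [[-64, -1], [-32, -1]] · [[1, -1], [-1, 2]] = [[-63, 62], [-31, 30]].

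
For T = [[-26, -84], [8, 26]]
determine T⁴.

tr T = 0 and det T = -4, so the characteristic polynomial is λ² − (0)λ + (-4) with roots 2 and -2.
Eigenvectors give P = [[-3, 7], [1, -2]] with P⁻¹ = [[2, 7], [1, 3]], and T = P·diag(2, -2)·P⁻¹.
Then T⁴ = P·diag(16, 16)·P⁻¹ = [[-48, 112], [16, -32]] · [[2, 7], [1, 3]] = [[16, 0], [0, 16]].

[[16, 0], [0, 16]]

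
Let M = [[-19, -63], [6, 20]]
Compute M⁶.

tr M = 1 and det M = -2, so the characteristic polynomial is λ² − (1)λ + (-2) with roots -1 and 2.
Eigenvectors give P = [[7, -3], [-2, 1]] with P⁻¹ = [[1, 3], [2, 7]], and M = P·diag(-1, 2)·P⁻¹.
Then M⁶ = P·diag(1, 64)·P⁻¹ = [[7, -192], [-2, 64]] · [[1, 3], [2, 7]] = [[-377, -1323], [126, 442]].

[[-377, -1323], [126, 442]]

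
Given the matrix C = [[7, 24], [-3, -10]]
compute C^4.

[[-119, -360], [45, 136]]

tr C = -3 and det C = 2, so the characteristic polynomial is λ² − (-3)λ + (2) with roots -2 and -1.
Eigenvectors give P = [[-8, -3], [3, 1]] with P⁻¹ = [[1, 3], [-3, -8]], and C = P·diag(-2, -1)·P⁻¹.
Then C^4 = P·diag(16, 1)·P⁻¹ = [[-128, -3], [48, 1]] · [[1, 3], [-3, -8]] = [[-119, -360], [45, 136]].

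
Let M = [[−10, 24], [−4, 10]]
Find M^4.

[[16, 0], [0, 16]]

tr M = 0 and det M = −4, so the characteristic polynomial is λ² − (0)λ + (−4) with roots 2 and −2.
Eigenvectors give P = [[−2, −3], [−1, −1]] with P⁻¹ = [[1, −3], [−1, 2]], and M = P·diag(2, −2)·P⁻¹.
Then M^4 = P·diag(16, 16)·P⁻¹ = [[−32, −48], [−16, −16]] · [[1, −3], [−1, 2]] = [[16, 0], [0, 16]].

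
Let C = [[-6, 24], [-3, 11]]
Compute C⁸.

[[-50184, 151320], [-18915, 57001]]

tr C = 5 and det C = 6, so the characteristic polynomial is λ² − (5)λ + (6) with roots 3 and 2.
Eigenvectors give P = [[8, 3], [3, 1]] with P⁻¹ = [[-1, 3], [3, -8]], and C = P·diag(3, 2)·P⁻¹.
Then C⁸ = P·diag(6561, 256)·P⁻¹ = [[52488, 768], [19683, 256]] · [[-1, 3], [3, -8]] = [[-50184, 151320], [-18915, 57001]].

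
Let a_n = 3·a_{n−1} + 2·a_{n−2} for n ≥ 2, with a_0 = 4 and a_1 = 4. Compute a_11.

With companion matrix M = [[3, 2], [1, 0]], [a_n, a_{n−1}]ᵀ = M·[a_{n−1}, a_{n−2}]ᵀ, so [a_11, a_10]ᵀ = M¹⁰·[a_1, a_0]ᵀ.
M¹⁰ = [[283667, 159294], [79647, 44726]], giving [a_11, a_10]ᵀ = [[1771844], [497492]].

1771844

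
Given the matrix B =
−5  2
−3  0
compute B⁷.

tr B = −5 and det B = 6, so the characteristic polynomial is λ² − (−5)λ + (6) with roots −2 and −3.
Eigenvectors give P = [[2, −1], [3, −1]] with P⁻¹ = [[−1, 1], [−3, 2]], and B = P·diag(−2, −3)·P⁻¹.
Then B⁷ = P·diag(−128, −2187)·P⁻¹ = [[−256, 2187], [−384, 2187]] · [[−1, 1], [−3, 2]] = [[−6305, 4118], [−6177, 3990]].

[[−6305, 4118], [−6177, 3990]]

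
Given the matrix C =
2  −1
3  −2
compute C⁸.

C² = I (check: tr C = 0 and det C = −1), so C⁸ = I since 8 is even.

[[1, 0], [0, 1]]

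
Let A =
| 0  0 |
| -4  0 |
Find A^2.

[[0, 0], [0, 0]]

A is strictly triangular, hence nilpotent: A^2 = 0, so A^2 = 0.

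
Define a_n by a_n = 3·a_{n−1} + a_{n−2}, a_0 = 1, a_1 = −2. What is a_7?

−2018

With companion matrix Q = [[3, 1], [1, 0]], [a_n, a_{n−1}]ᵀ = Q·[a_{n−1}, a_{n−2}]ᵀ, so [a_7, a_6]ᵀ = Q^6·[a_1, a_0]ᵀ.
Q^6 = [[1189, 360], [360, 109]], giving [a_7, a_6]ᵀ = [[−2018], [−611]].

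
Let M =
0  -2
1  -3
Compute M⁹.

tr M = -3 and det M = 2, so the characteristic polynomial is λ² − (-3)λ + (2) with roots -2 and -1.
Eigenvectors give P = [[1, 2], [1, 1]] with P⁻¹ = [[-1, 2], [1, -1]], and M = P·diag(-2, -1)·P⁻¹.
Then M⁹ = P·diag(-512, -1)·P⁻¹ = [[-512, -2], [-512, -1]] · [[-1, 2], [1, -1]] = [[510, -1022], [511, -1023]].

[[510, -1022], [511, -1023]]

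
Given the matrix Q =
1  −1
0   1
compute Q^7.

[[1, −7], [0, 1]]

Q = I + N where N = [[0, −1], [0, 0]] is strictly upper-triangular, so N^2 = 0.
(I + N)^7 = I + 7·N = [[1, −7], [0, 1]].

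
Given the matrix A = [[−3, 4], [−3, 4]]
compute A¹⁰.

[[−3, 4], [−3, 4]]

A² = A (a projection; rank 1, trace 1), so A¹⁰ = A.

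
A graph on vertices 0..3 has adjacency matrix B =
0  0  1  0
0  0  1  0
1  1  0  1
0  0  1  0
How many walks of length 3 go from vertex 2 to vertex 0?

3

The number of length-3 walks from vertex 2 to vertex 0 is entry (2,0) of B^3, where B is the adjacency matrix.
B^2 = [[1, 1, 0, 1], [1, 1, 0, 1], [0, 0, 3, 0], [1, 1, 0, 1]]
B^3 = [[0, 0, 3, 0], [0, 0, 3, 0], [3, 3, 0, 3], [0, 0, 3, 0]]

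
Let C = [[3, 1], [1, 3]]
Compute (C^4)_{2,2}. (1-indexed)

136

C^2 = [[10, 6], [6, 10]]
C^3 = [[36, 28], [28, 36]]
C^4 = [[136, 120], [120, 136]]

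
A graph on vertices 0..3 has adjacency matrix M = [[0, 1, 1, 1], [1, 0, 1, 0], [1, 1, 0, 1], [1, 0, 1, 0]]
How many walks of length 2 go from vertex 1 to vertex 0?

The number of length-2 walks from vertex 1 to vertex 0 is entry (1,0) of M^2, where M is the adjacency matrix.
M^2 = [[3, 1, 2, 1], [1, 2, 1, 2], [2, 1, 3, 1], [1, 2, 1, 2]]

1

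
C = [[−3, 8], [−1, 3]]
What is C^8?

[[1, 0], [0, 1]]

C² = I (check: tr C = 0 and det C = −1), so C^8 = I since 8 is even.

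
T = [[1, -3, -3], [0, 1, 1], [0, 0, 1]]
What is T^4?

[[1, -12, -30], [0, 1, 4], [0, 0, 1]]

T = I + N where N = [[0, -3, -3], [0, 0, 1], [0, 0, 0]] is strictly upper-triangular, so N^3 = 0.
(I + N)^4 = I + 4·N + 6·N^2 = [[1, -12, -30], [0, 1, 4], [0, 0, 1]].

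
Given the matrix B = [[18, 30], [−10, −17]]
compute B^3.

tr B = 1 and det B = −6, so the characteristic polynomial is λ² − (1)λ + (−6) with roots −2 and 3.
Eigenvectors give P = [[−3, −2], [2, 1]] with P⁻¹ = [[1, 2], [−2, −3]], and B = P·diag(−2, 3)·P⁻¹.
Then B^3 = P·diag(−8, 27)·P⁻¹ = [[24, −54], [−16, 27]] · [[1, 2], [−2, −3]] = [[132, 210], [−70, −113]].

[[132, 210], [−70, −113]]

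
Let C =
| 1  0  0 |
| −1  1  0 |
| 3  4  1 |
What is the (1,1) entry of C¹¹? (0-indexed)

1

C = I + N where N = [[0, 0, 0], [−1, 0, 0], [3, 4, 0]] is strictly lower-triangular, so N³ = 0.
(I + N)¹¹ = I + 11·N + 55·N² = [[1, 0, 0], [−11, 1, 0], [−187, 44, 1]].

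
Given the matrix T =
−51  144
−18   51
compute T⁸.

[[6561, 0], [0, 6561]]

tr T = 0 and det T = −9, so the characteristic polynomial is λ² − (0)λ + (−9) with roots 3 and −3.
Eigenvectors give P = [[−8, 3], [−3, 1]] with P⁻¹ = [[1, −3], [3, −8]], and T = P·diag(3, −3)·P⁻¹.
Then T⁸ = P·diag(6561, 6561)·P⁻¹ = [[−52488, 19683], [−19683, 6561]] · [[1, −3], [3, −8]] = [[6561, 0], [0, 6561]].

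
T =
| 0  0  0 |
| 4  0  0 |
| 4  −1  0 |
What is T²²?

[[0, 0, 0], [0, 0, 0], [0, 0, 0]]

T is strictly triangular, hence nilpotent: T³ = 0, so T²² = 0.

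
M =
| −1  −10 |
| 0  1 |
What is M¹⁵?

M² = I (check: tr M = 0 and det M = −1), so M¹⁵ = M since 15 is odd.

[[−1, −10], [0, 1]]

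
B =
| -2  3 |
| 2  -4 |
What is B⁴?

B² = [[10, -18], [-12, 22]]
B³ = [[-56, 102], [68, -124]]
B⁴ = [[316, -576], [-384, 700]]

[[316, -576], [-384, 700]]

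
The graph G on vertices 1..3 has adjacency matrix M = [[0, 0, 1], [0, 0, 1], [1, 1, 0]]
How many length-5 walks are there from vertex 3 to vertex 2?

4

The number of length-5 walks from vertex 3 to vertex 2 is entry (3,2) of M^5, where M is the adjacency matrix.
M^2 = [[1, 1, 0], [1, 1, 0], [0, 0, 2]]
M^3 = [[0, 0, 2], [0, 0, 2], [2, 2, 0]]
M^4 = [[2, 2, 0], [2, 2, 0], [0, 0, 4]]
M^5 = [[0, 0, 4], [0, 0, 4], [4, 4, 0]]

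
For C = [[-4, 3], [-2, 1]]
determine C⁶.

[[190, -189], [126, -125]]

tr C = -3 and det C = 2, so the characteristic polynomial is λ² − (-3)λ + (2) with roots -1 and -2.
Eigenvectors give P = [[1, 3], [1, 2]] with P⁻¹ = [[-2, 3], [1, -1]], and C = P·diag(-1, -2)·P⁻¹.
Then C⁶ = P·diag(1, 64)·P⁻¹ = [[1, 192], [1, 128]] · [[-2, 3], [1, -1]] = [[190, -189], [126, -125]].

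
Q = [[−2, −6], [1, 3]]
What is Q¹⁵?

[[−2, −6], [1, 3]]

Q² = Q (a projection; rank 1, trace 1), so Q¹⁵ = Q.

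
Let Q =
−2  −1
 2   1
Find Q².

[[2, 1], [−2, −1]]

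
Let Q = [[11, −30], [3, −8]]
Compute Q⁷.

tr Q = 3 and det Q = 2, so the characteristic polynomial is λ² − (3)λ + (2) with roots 1 and 2.
Eigenvectors give P = [[3, 10], [1, 3]] with P⁻¹ = [[−3, 10], [1, −3]], and Q = P·diag(1, 2)·P⁻¹.
Then Q⁷ = P·diag(1, 128)·P⁻¹ = [[3, 1280], [1, 384]] · [[−3, 10], [1, −3]] = [[1271, −3810], [381, −1142]].

[[1271, −3810], [381, −1142]]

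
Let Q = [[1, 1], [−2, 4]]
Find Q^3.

tr Q = 5 and det Q = 6, so the characteristic polynomial is λ² − (5)λ + (6) with roots 3 and 2.
Eigenvectors give P = [[−1, 1], [−2, 1]] with P⁻¹ = [[1, −1], [2, −1]], and Q = P·diag(3, 2)·P⁻¹.
Then Q^3 = P·diag(27, 8)·P⁻¹ = [[−27, 8], [−54, 8]] · [[1, −1], [2, −1]] = [[−11, 19], [−38, 46]].

[[−11, 19], [−38, 46]]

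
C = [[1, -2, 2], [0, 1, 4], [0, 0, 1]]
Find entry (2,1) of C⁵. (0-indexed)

0

C = I + N where N = [[0, -2, 2], [0, 0, 4], [0, 0, 0]] is strictly upper-triangular, so N³ = 0.
(I + N)⁵ = I + 5·N + 10·N² = [[1, -10, -70], [0, 1, 20], [0, 0, 1]].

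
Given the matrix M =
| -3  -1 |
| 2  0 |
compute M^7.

tr M = -3 and det M = 2, so the characteristic polynomial is λ² − (-3)λ + (2) with roots -1 and -2.
Eigenvectors give P = [[-1, -1], [2, 1]] with P⁻¹ = [[1, 1], [-2, -1]], and M = P·diag(-1, -2)·P⁻¹.
Then M^7 = P·diag(-1, -128)·P⁻¹ = [[1, 128], [-2, -128]] · [[1, 1], [-2, -1]] = [[-255, -127], [254, 126]].

[[-255, -127], [254, 126]]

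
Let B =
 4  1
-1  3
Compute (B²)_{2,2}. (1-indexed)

8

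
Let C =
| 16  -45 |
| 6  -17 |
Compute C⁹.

[[2566, -7695], [1026, -3077]]

tr C = -1 and det C = -2, so the characteristic polynomial is λ² − (-1)λ + (-2) with roots -2 and 1.
Eigenvectors give P = [[-5, 3], [-2, 1]] with P⁻¹ = [[1, -3], [2, -5]], and C = P·diag(-2, 1)·P⁻¹.
Then C⁹ = P·diag(-512, 1)·P⁻¹ = [[2560, 3], [1024, 1]] · [[1, -3], [2, -5]] = [[2566, -7695], [1026, -3077]].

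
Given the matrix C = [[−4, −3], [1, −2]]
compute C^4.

C^2 = [[13, 18], [−6, 1]]
C^3 = [[−34, −75], [25, 16]]
C^4 = [[61, 252], [−84, −107]]

[[61, 252], [−84, −107]]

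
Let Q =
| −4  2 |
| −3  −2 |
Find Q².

[[10, −12], [18, −2]]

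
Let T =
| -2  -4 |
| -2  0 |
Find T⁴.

T² = [[12, 8], [4, 8]]
T³ = [[-40, -48], [-24, -16]]
T⁴ = [[176, 160], [80, 96]]

[[176, 160], [80, 96]]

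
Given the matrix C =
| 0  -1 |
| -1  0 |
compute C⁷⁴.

[[1, 0], [0, 1]]

C² = I (check: tr C = 0 and det C = -1), so C⁷⁴ = I since 74 is even.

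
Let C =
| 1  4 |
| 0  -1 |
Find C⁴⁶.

C² = I (check: tr C = 0 and det C = -1), so C⁴⁶ = I since 46 is even.

[[1, 0], [0, 1]]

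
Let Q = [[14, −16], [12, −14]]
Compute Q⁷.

[[896, −1024], [768, −896]]

tr Q = 0 and det Q = −4, so the characteristic polynomial is λ² − (0)λ + (−4) with roots −2 and 2.
Eigenvectors give P = [[−1, 4], [−1, 3]] with P⁻¹ = [[3, −4], [1, −1]], and Q = P·diag(−2, 2)·P⁻¹.
Then Q⁷ = P·diag(−128, 128)·P⁻¹ = [[128, 512], [128, 384]] · [[3, −4], [1, −1]] = [[896, −1024], [768, −896]].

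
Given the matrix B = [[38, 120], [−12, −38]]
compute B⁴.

[[16, 0], [0, 16]]

tr B = 0 and det B = −4, so the characteristic polynomial is λ² − (0)λ + (−4) with roots 2 and −2.
Eigenvectors give P = [[10, 3], [−3, −1]] with P⁻¹ = [[1, 3], [−3, −10]], and B = P·diag(2, −2)·P⁻¹.
Then B⁴ = P·diag(16, 16)·P⁻¹ = [[160, 48], [−48, −16]] · [[1, 3], [−3, −10]] = [[16, 0], [0, 16]].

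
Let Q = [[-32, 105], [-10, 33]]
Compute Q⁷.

tr Q = 1 and det Q = -6, so the characteristic polynomial is λ² − (1)λ + (-6) with roots 3 and -2.
Eigenvectors give P = [[3, -7], [1, -2]] with P⁻¹ = [[-2, 7], [-1, 3]], and Q = P·diag(3, -2)·P⁻¹.
Then Q⁷ = P·diag(2187, -128)·P⁻¹ = [[6561, 896], [2187, 256]] · [[-2, 7], [-1, 3]] = [[-14018, 48615], [-4630, 16077]].

[[-14018, 48615], [-4630, 16077]]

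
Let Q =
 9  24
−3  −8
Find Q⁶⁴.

Q² = Q (a projection; rank 1, trace 1), so Q⁶⁴ = Q.

[[9, 24], [−3, −8]]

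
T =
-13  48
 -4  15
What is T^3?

tr T = 2 and det T = -3, so the characteristic polynomial is λ² − (2)λ + (-3) with roots 3 and -1.
Eigenvectors give P = [[3, 4], [1, 1]] with P⁻¹ = [[-1, 4], [1, -3]], and T = P·diag(3, -1)·P⁻¹.
Then T^3 = P·diag(27, -1)·P⁻¹ = [[81, -4], [27, -1]] · [[-1, 4], [1, -3]] = [[-85, 336], [-28, 111]].

[[-85, 336], [-28, 111]]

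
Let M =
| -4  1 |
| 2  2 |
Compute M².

[[18, -2], [-4, 6]]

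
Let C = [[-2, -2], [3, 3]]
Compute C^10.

C² = C (a projection; rank 1, trace 1), so C^10 = C.

[[-2, -2], [3, 3]]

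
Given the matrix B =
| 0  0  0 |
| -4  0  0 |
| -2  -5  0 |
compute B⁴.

B is strictly triangular, hence nilpotent: B³ = 0, so B⁴ = 0.

[[0, 0, 0], [0, 0, 0], [0, 0, 0]]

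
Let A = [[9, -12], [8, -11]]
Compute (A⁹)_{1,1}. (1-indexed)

tr A = -2 and det A = -3, so the characteristic polynomial is λ² − (-2)λ + (-3) with roots -3 and 1.
Eigenvectors give P = [[1, 3], [1, 2]] with P⁻¹ = [[-2, 3], [1, -1]], and A = P·diag(-3, 1)·P⁻¹.
Then A⁹ = P·diag(-19683, 1)·P⁻¹ = [[-19683, 3], [-19683, 2]] · [[-2, 3], [1, -1]] = [[39369, -59052], [39368, -59051]].

39369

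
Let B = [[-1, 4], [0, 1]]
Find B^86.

B² = I (check: tr B = 0 and det B = -1), so B^86 = I since 86 is even.

[[1, 0], [0, 1]]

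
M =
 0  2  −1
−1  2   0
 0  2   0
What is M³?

M² = [[−2, 2, 0], [−2, 2, 1], [−2, 4, 0]]
M³ = [[−2, 0, 2], [−2, 2, 2], [−4, 4, 2]]

[[−2, 0, 2], [−2, 2, 2], [−4, 4, 2]]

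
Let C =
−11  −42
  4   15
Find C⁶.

tr C = 4 and det C = 3, so the characteristic polynomial is λ² − (4)λ + (3) with roots 1 and 3.
Eigenvectors give P = [[7, −3], [−2, 1]] with P⁻¹ = [[1, 3], [2, 7]], and C = P·diag(1, 3)·P⁻¹.
Then C⁶ = P·diag(1, 729)·P⁻¹ = [[7, −2187], [−2, 729]] · [[1, 3], [2, 7]] = [[−4367, −15288], [1456, 5097]].

[[−4367, −15288], [1456, 5097]]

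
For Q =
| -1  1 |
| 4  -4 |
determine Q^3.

Q^2 = [[5, -5], [-20, 20]]
Q^3 = [[-25, 25], [100, -100]]

[[-25, 25], [100, -100]]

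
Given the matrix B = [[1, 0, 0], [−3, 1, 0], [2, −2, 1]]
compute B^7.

[[1, 0, 0], [−21, 1, 0], [140, −14, 1]]

B = I + N where N = [[0, 0, 0], [−3, 0, 0], [2, −2, 0]] is strictly lower-triangular, so N^3 = 0.
(I + N)^7 = I + 7·N + 21·N^2 = [[1, 0, 0], [−21, 1, 0], [140, −14, 1]].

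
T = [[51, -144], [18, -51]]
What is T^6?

tr T = 0 and det T = -9, so the characteristic polynomial is λ² − (0)λ + (-9) with roots 3 and -3.
Eigenvectors give P = [[-3, 8], [-1, 3]] with P⁻¹ = [[-3, 8], [-1, 3]], and T = P·diag(3, -3)·P⁻¹.
Then T^6 = P·diag(729, 729)·P⁻¹ = [[-2187, 5832], [-729, 2187]] · [[-3, 8], [-1, 3]] = [[729, 0], [0, 729]].

[[729, 0], [0, 729]]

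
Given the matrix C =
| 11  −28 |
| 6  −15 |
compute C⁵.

[[1451, −3388], [726, −1695]]

tr C = −4 and det C = 3, so the characteristic polynomial is λ² − (−4)λ + (3) with roots −3 and −1.
Eigenvectors give P = [[2, 7], [1, 3]] with P⁻¹ = [[−3, 7], [1, −2]], and C = P·diag(−3, −1)·P⁻¹.
Then C⁵ = P·diag(−243, −1)·P⁻¹ = [[−486, −7], [−243, −3]] · [[−3, 7], [1, −2]] = [[1451, −3388], [726, −1695]].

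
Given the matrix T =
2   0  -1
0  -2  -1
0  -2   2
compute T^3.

[[8, 4, -14], [0, -12, -6], [0, -12, 12]]

T^2 = [[4, 2, -4], [0, 6, 0], [0, 0, 6]]
T^3 = [[8, 4, -14], [0, -12, -6], [0, -12, 12]]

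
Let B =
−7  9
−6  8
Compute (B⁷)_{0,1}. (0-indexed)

387

tr B = 1 and det B = −2, so the characteristic polynomial is λ² − (1)λ + (−2) with roots 2 and −1.
Eigenvectors give P = [[1, 3], [1, 2]] with P⁻¹ = [[−2, 3], [1, −1]], and B = P·diag(2, −1)·P⁻¹.
Then B⁷ = P·diag(128, −1)·P⁻¹ = [[128, −3], [128, −2]] · [[−2, 3], [1, −1]] = [[−259, 387], [−258, 386]].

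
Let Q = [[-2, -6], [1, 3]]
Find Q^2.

Q² = Q (a projection; rank 1, trace 1), so Q^2 = Q.

[[-2, -6], [1, 3]]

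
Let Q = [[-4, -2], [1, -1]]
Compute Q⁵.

tr Q = -5 and det Q = 6, so the characteristic polynomial is λ² − (-5)λ + (6) with roots -2 and -3.
Eigenvectors give P = [[-1, -2], [1, 1]] with P⁻¹ = [[1, 2], [-1, -1]], and Q = P·diag(-2, -3)·P⁻¹.
Then Q⁵ = P·diag(-32, -243)·P⁻¹ = [[32, 486], [-32, -243]] · [[1, 2], [-1, -1]] = [[-454, -422], [211, 179]].

[[-454, -422], [211, 179]]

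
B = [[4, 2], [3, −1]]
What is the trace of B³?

B² = [[22, 6], [9, 7]]
B³ = [[106, 38], [57, 11]]

117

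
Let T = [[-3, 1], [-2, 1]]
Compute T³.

[[-17, 5], [-10, 3]]

T² = [[7, -2], [4, -1]]
T³ = [[-17, 5], [-10, 3]]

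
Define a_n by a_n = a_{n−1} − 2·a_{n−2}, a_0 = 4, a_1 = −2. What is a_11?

42

With companion matrix T = [[1, −2], [1, 0]], [a_n, a_{n−1}]ᵀ = T·[a_{n−1}, a_{n−2}]ᵀ, so [a_11, a_10]ᵀ = T¹⁰·[a_1, a_0]ᵀ.
T¹⁰ = [[23, 22], [−11, 34]], giving [a_11, a_10]ᵀ = [[42], [158]].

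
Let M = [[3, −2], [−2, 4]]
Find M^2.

[[13, −14], [−14, 20]]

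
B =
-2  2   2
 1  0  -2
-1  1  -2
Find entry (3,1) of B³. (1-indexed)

-14

B² = [[4, -2, -12], [0, 0, 6], [5, -4, 0]]
B³ = [[2, -4, 36], [-6, 6, -12], [-14, 10, 18]]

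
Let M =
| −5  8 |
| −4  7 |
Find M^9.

tr M = 2 and det M = −3, so the characteristic polynomial is λ² − (2)λ + (−3) with roots −1 and 3.
Eigenvectors give P = [[2, −1], [1, −1]] with P⁻¹ = [[1, −1], [1, −2]], and M = P·diag(−1, 3)·P⁻¹.
Then M^9 = P·diag(−1, 19683)·P⁻¹ = [[−2, −19683], [−1, −19683]] · [[1, −1], [1, −2]] = [[−19685, 39368], [−19684, 39367]].

[[−19685, 39368], [−19684, 39367]]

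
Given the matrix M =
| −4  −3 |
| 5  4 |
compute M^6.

M² = I (check: tr M = 0 and det M = −1), so M^6 = I since 6 is even.

[[1, 0], [0, 1]]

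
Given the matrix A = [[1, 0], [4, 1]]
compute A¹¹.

A = I + N where N = [[0, 0], [4, 0]] is strictly lower-triangular, so N² = 0.
(I + N)¹¹ = I + 11·N = [[1, 0], [44, 1]].

[[1, 0], [44, 1]]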